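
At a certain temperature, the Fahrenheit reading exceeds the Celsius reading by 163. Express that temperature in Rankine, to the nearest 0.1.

Let x be the Fahrenheit reading; then the Celsius reading is 5/9·x - 17.7778.
(5/9·x - 17.7778) - x = -163  ⇒  (-4/9)·x = -145.222  ⇒  x = 326.7500°F.
In Celsius: (326.75 - 32) × 5/9 = 163.7500°C.
In Rankine: 163.7500 × 1.8 + 491.67 = 786.4°R.

786.4°R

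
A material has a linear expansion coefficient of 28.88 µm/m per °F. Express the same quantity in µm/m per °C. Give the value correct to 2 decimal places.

Since only a temperature interval is involved, the additive offset between the scales drops out.
A change of 1°C is a change of 1.8°F, so per °C the value is 28.88 × 1.8 = 51.98.

51.98 µm/m per °C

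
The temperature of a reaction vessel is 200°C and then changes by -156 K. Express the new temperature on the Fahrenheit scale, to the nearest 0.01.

111.20°F

The 156 K change is an interval; Kelvin and Celsius degrees are the same size, so ΔC = -156°C.
Final Celsius temperature: 200.0000 - 156.0000 = 44.0000°C.
In Fahrenheit: 44.0000 × 1.8 + 32 = 111.20°F.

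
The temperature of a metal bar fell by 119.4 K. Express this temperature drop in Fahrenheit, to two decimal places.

214.92°F

Only the scale ratio 1.8 matters for a change in temperature.
119.4 × 1.8 = 214.92.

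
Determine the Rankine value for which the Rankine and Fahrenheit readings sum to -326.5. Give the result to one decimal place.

Let R be the Rankine reading. The Fahrenheit reading is F = 1·R - 459.67.
Require R + F = -326.5: (2)·R - 459.67 = -326.5.
R = (-326.5 + 459.67) / (2) = 66.6.

66.6°R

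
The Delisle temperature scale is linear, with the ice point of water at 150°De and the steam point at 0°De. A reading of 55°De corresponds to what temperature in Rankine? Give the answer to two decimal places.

Linear interpolation between the fixed points: C = (55 - 150) × 100 / (0 - 150) = 63.3333°C.
Then 63.3333 × 1.8 + 491.67 = 605.67°R.

605.67°R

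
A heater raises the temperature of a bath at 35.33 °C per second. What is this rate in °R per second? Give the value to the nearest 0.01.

63.59 °R/second

Since only a temperature interval is involved, the additive offset between the scales drops out.
A change of 1°C is a change of 1.8°R, so 35.33 × 1.8 = 63.59.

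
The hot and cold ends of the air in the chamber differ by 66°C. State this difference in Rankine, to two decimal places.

118.80°R

An interval of 1°C corresponds to 1.8°R.
66 × 1.8 = 118.80.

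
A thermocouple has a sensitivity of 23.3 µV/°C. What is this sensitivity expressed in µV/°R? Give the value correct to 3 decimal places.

12.944 µV/°R

The quantity depends on a temperature interval, so only the ratio of degree sizes applies; the offset between the scales is irrelevant.
A change of 1°R is a change of 5/9°C, so per °R the value is 23.3 × 5/9 = 12.944.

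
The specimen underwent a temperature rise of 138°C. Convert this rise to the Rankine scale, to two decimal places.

For a temperature interval the offset drops out; only the factor 1.8 applies.
138 × 1.8 = 248.40.

248.40°R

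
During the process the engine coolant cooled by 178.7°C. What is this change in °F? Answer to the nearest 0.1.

321.7°F

An interval of 1°C corresponds to 1.8°F.
178.7 × 1.8 = 321.7.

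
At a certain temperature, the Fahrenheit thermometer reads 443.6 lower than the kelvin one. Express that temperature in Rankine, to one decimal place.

Let x be the kelvin reading; then the Fahrenheit reading is 1.8·x - 459.67.
(1.8·x - 459.67) - x = -443.6  ⇒  (0.8)·x = 16.07  ⇒  x = 20.0875 K.
In Celsius: 20.0875 - 273.15 = -253.0625°C.
In Rankine: -253.0625 × 1.8 + 491.67 = 36.2°R.

36.2°R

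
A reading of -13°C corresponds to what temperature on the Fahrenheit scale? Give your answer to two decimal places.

In Fahrenheit: -13.0000 × 1.8 + 32 = 8.60°F.

8.60°F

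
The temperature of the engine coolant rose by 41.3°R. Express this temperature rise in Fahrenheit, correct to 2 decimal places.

41.30°F

Rankine and Fahrenheit degrees are the same size, so the interval is unchanged: 41.30.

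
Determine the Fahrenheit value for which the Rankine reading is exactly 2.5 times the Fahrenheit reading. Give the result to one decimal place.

Let F be the Fahrenheit reading. The Rankine reading is R = 1·F + 459.67.
Require R = 2.5·F: 1·F + 459.67 = 2.5·F.
(-1.5)·F = -459.67  ⇒  F = 306.4.

306.4°F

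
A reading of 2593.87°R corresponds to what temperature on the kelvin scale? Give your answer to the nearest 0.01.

In Celsius: (2593.87 - 491.67) × 5/9 = 1167.8889°C.
In kelvin: 1167.8889 + 273.15 = 1441.04 K.

1441.04 K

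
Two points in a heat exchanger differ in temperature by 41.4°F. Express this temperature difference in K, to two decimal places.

23.00 K

For a temperature interval the offset drops out; only the factor 5/9 applies.
41.4 × 5/9 = 23.00.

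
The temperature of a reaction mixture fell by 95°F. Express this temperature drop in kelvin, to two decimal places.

52.78 K

An interval of 1°F corresponds to 5/9 K.
95 × 5/9 = 52.78.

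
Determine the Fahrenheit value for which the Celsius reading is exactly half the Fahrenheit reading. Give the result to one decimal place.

320.0°F

Let F be the Fahrenheit reading. The Celsius reading is C = 5/9·F - 17.7778.
Require C = 0.5·F: 5/9·F - 17.7778 = 0.5·F.
(1/18)·F = 17.7778  ⇒  F = 320.0.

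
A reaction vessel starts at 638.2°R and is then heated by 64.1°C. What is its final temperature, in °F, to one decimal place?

Initial temperature in Celsius: (638.2 - 491.67) × 5/9 = 81.4056°C.
Final Celsius temperature: 81.4056 + 64.1000 = 145.5056°C.
In Fahrenheit: 145.5056 × 1.8 + 32 = 293.9°F.

293.9°F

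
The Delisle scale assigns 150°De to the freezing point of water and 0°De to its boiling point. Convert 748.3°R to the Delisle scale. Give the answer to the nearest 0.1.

-63.9°De

First in Celsius: (748.3 - 491.67) × 5/9 = 142.5722°C.
Linearly onto the Delisle scale: 150 + (142.5722 / 100) × (0 - 150) = -63.9°De.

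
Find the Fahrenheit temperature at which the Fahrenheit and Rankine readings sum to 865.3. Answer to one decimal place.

202.8°F

Let F be the Fahrenheit reading. The Rankine reading is R = 1·F + 459.67.
Require F + R = 865.3: (2)·F + 459.67 = 865.3.
F = (865.3 - 459.67) / (2) = 202.8.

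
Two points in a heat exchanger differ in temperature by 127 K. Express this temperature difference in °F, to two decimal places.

Only the scale ratio 1.8 matters for a change in temperature.
127 × 1.8 = 228.60.

228.60°F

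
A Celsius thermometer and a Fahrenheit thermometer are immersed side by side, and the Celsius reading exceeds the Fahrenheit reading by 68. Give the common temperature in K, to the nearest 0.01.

Let x be the Celsius reading; then the Fahrenheit reading is 1.8·x + 32.
(1.8·x + 32) - x = -68  ⇒  (0.8)·x = -100  ⇒  x = -125.0000°C.
In kelvin: -125.0000 + 273.15 = 148.15 K.

148.15 K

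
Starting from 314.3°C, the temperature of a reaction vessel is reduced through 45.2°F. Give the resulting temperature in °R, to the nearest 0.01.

The 45.2°F change is an interval, so only the factor 5/9 applies: -45.2 × 5/9 = -25.1111°C.
Final Celsius temperature: 314.3000 - 25.1111 = 289.1889°C.
In Rankine: 289.1889 × 1.8 + 491.67 = 1012.21°R.

1012.21°R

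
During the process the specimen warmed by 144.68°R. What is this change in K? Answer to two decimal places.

Only the scale ratio 5/9 matters for a change in temperature.
144.68 × 5/9 = 80.38.

80.38 K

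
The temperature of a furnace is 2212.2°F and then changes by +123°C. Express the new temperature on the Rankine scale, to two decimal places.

2893.27°R

Initial temperature in Celsius: (2212.2 - 32) × 5/9 = 1211.2222°C.
Final Celsius temperature: 1211.2222 + 123.0000 = 1334.2222°C.
In Rankine: 1334.2222 × 1.8 + 491.67 = 2893.27°R.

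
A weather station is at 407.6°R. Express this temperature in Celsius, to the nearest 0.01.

In Celsius: (407.6 - 491.67) × 5/9 = -46.7056°C.

-46.71°C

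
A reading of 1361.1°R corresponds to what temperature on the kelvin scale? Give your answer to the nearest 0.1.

756.2 K

In Celsius: (1361.1 - 491.67) × 5/9 = 483.0167°C.
In kelvin: 483.0167 + 273.15 = 756.2 K.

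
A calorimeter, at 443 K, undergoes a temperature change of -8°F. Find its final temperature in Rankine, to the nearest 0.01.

789.40°R

Initial temperature in Celsius: 443 - 273.15 = 169.8500°C.
The 8°F change is an interval, so only the factor 5/9 applies: -8 × 5/9 = -4.4444°C.
Final Celsius temperature: 169.8500 - 4.4444 = 165.4056°C.
In Rankine: 165.4056 × 1.8 + 491.67 = 789.40°R.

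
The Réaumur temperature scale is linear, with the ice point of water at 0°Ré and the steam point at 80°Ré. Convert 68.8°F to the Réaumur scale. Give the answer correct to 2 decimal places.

16.36°Ré

First in Celsius: (68.8 - 32) × 5/9 = 20.4444°C.
Linearly onto the Réaumur scale: 0 + (20.4444 / 100) × (80 - 0) = 16.36°Ré.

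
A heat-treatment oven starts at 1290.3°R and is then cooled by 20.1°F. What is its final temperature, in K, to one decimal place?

Initial temperature in Celsius: (1290.3 - 491.67) × 5/9 = 443.6833°C.
The 20.1°F change is an interval, so only the factor 5/9 applies: -20.1 × 5/9 = -11.1667°C.
Final Celsius temperature: 443.6833 - 11.1667 = 432.5167°C.
In kelvin: 432.5167 + 273.15 = 705.7 K.

705.7 K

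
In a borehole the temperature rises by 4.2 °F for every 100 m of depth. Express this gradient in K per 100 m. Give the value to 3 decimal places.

The quantity depends on a temperature interval, so only the ratio of degree sizes applies; the offset between the scales is irrelevant.
A change of 1°F is a change of 5/9 K, so 4.2 × 5/9 = 2.333.

2.333 K/100 m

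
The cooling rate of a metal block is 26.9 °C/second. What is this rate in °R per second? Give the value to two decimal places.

Since only a temperature interval is involved, the additive offset between the scales drops out.
A change of 1°C is a change of 1.8°R, so 26.9 × 1.8 = 48.42.

48.42 °R/second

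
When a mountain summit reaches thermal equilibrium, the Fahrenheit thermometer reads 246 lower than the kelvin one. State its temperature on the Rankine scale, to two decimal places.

Let x be the kelvin reading; then the Fahrenheit reading is 1.8·x - 459.67.
(1.8·x - 459.67) - x = -246  ⇒  (0.8)·x = 213.67  ⇒  x = 267.0875 K.
In Celsius: 267.0875 - 273.15 = -6.0625°C.
In Rankine: -6.0625 × 1.8 + 491.67 = 480.76°R.

480.76°R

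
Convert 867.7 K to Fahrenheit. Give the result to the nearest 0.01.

In Celsius: 867.7 - 273.15 = 594.5500°C.
In Fahrenheit: 594.5500 × 1.8 + 32 = 1102.19°F.

1102.19°F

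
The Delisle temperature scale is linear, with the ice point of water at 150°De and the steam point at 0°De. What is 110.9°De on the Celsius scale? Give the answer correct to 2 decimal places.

Linear interpolation between the fixed points: C = (110.9 - 150) × 100 / (0 - 150) = 26.0667°C.

26.07°C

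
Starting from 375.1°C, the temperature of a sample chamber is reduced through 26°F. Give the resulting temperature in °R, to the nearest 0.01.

The 26°F change is an interval, so only the factor 5/9 applies: -26 × 5/9 = -14.4444°C.
Final Celsius temperature: 375.1000 - 14.4444 = 360.6556°C.
In Rankine: 360.6556 × 1.8 + 491.67 = 1140.85°R.

1140.85°R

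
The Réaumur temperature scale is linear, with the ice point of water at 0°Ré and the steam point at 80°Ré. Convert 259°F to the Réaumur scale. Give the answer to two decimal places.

First in Celsius: (259 - 32) × 5/9 = 126.1111°C.
Linearly onto the Réaumur scale: 0 + (126.1111 / 100) × (80 - 0) = 100.89°Ré.

100.89°Ré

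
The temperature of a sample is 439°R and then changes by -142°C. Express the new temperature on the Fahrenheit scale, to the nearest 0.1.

Initial temperature in Celsius: (439 - 491.67) × 5/9 = -29.2611°C.
Final Celsius temperature: -29.2611 - 142.0000 = -171.2611°C.
In Fahrenheit: -171.2611 × 1.8 + 32 = -276.3°F.

-276.3°F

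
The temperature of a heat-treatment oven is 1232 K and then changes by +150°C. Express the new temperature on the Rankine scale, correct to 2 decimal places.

Initial temperature in Celsius: 1232 - 273.15 = 958.8500°C.
Final Celsius temperature: 958.8500 + 150.0000 = 1108.8500°C.
In Rankine: 1108.8500 × 1.8 + 491.67 = 2487.60°R.

2487.60°R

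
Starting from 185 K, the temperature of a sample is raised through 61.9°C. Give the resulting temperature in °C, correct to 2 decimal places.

Initial temperature in Celsius: 185 - 273.15 = -88.1500°C.
Final Celsius temperature: -88.1500 + 61.9000 = -26.2500°C.

-26.25°C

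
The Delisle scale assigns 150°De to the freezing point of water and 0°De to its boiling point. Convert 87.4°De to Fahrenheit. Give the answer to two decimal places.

Linear interpolation between the fixed points: C = (87.4 - 150) × 100 / (0 - 150) = 41.7333°C.
Then 41.7333 × 1.8 + 32 = 107.12°F.

107.12°F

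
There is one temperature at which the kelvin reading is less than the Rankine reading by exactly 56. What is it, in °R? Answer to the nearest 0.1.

126.0°R

Let R be the Rankine reading. The kelvin reading is K = 5/9·R.
Require K - R = -56: (-4/9)·R = -56.
R = (-56) / (-4/9) = 126.0.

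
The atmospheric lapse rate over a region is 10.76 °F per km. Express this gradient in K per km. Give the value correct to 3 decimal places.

5.978 K/km

Since only a temperature interval is involved, the additive offset between the scales drops out.
A change of 1°F is a change of 5/9 K, so 10.76 × 5/9 = 5.978.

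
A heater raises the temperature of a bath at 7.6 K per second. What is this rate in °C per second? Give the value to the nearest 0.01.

7.60 °C/second

Since only a temperature interval is involved, the additive offset between the scales drops out.
A change of 1 K is a change of 1°C, so 7.6 × 1 = 7.60.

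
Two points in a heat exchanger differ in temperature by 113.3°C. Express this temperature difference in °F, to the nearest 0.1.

203.9°F

An interval of 1°C corresponds to 1.8°F.
113.3 × 1.8 = 203.9.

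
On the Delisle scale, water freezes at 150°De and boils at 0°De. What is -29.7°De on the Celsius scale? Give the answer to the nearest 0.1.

Linear interpolation between the fixed points: C = (-29.7 - 150) × 100 / (0 - 150) = 119.8000°C.

119.8°C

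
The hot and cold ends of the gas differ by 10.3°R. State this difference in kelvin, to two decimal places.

For a temperature interval the offset drops out; only the factor 5/9 applies.
10.3 × 5/9 = 5.72.

5.72 K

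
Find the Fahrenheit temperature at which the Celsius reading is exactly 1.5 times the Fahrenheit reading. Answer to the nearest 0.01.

-18.82°F

Let F be the Fahrenheit reading. The Celsius reading is C = 5/9·F - 17.7778.
Require C = 1.5·F: 5/9·F - 17.7778 = 1.5·F.
(-17/18)·F = 17.7778  ⇒  F = -18.82.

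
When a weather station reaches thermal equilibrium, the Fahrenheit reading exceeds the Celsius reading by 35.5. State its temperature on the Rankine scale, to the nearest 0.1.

499.5°R

Let x be the Fahrenheit reading; then the Celsius reading is 5/9·x - 17.7778.
(5/9·x - 17.7778) - x = -35.5  ⇒  (-4/9)·x = -17.7222  ⇒  x = 39.8750°F.
In Celsius: (39.875 - 32) × 5/9 = 4.3750°C.
In Rankine: 4.3750 × 1.8 + 491.67 = 499.5°R.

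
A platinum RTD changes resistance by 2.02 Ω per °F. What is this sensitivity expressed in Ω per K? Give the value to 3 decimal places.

The quantity depends on a temperature interval, so only the ratio of degree sizes applies; the offset between the scales is irrelevant.
A change of 1 K is a change of 1.8°F, so per K the value is 2.02 × 1.8 = 3.636.

3.636 Ω per K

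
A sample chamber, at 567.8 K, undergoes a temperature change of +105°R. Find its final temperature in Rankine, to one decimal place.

Initial temperature in Celsius: 567.8 - 273.15 = 294.6500°C.
The 105°R change is an interval, so only the factor 5/9 applies: +105 × 5/9 = +58.3333°C.
Final Celsius temperature: 294.6500 + 58.3333 = 352.9833°C.
In Rankine: 352.9833 × 1.8 + 491.67 = 1127.0°R.

1127.0°R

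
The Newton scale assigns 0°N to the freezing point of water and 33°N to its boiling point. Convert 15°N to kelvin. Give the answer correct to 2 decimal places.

Linear interpolation between the fixed points: C = (15 - 0) × 100 / (33 - 0) = 45.4545°C.
Then 45.4545 + 273.15 = 318.60 K.

318.60 K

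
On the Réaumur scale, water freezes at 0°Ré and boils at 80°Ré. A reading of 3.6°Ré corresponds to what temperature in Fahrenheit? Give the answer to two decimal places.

Linear interpolation between the fixed points: C = (3.6 - 0) × 100 / (80 - 0) = 4.5000°C.
Then 4.5000 × 1.8 + 32 = 40.10°F.

40.10°F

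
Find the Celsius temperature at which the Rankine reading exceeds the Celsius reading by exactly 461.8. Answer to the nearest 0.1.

Let C be the Celsius reading. The Rankine reading is R = 1.8·C + 491.67.
Require R - C = 461.8: (0.8)·C + 491.67 = 461.8.
C = (461.8 - 491.67) / (0.8) = -37.3.

-37.3°C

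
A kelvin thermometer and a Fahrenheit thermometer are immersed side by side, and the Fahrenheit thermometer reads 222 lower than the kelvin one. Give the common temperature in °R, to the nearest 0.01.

Let x be the kelvin reading; then the Fahrenheit reading is 1.8·x - 459.67.
(1.8·x - 459.67) - x = -222  ⇒  (0.8)·x = 237.67  ⇒  x = 297.0875 K.
In Celsius: 297.0875 - 273.15 = 23.9375°C.
In Rankine: 23.9375 × 1.8 + 491.67 = 534.76°R.

534.76°R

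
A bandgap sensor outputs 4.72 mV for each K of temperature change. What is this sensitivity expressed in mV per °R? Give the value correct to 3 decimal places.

Since only a temperature interval is involved, the additive offset between the scales drops out.
A change of 1°R is a change of 5/9 K, so per °R the value is 4.72 × 5/9 = 2.622.

2.622 mV per °R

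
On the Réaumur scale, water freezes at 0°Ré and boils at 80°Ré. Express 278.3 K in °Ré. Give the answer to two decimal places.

4.12°Ré

First in Celsius: 278.3 - 273.15 = 5.1500°C.
Linearly onto the Réaumur scale: 0 + (5.1500 / 100) × (80 - 0) = 4.12°Ré.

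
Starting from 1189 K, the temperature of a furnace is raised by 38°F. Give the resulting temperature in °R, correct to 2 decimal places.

2178.20°R

Initial temperature in Celsius: 1189 - 273.15 = 915.8500°C.
The 38°F change is an interval, so only the factor 5/9 applies: +38 × 5/9 = +21.1111°C.
Final Celsius temperature: 915.8500 + 21.1111 = 936.9611°C.
In Rankine: 936.9611 × 1.8 + 491.67 = 2178.20°R.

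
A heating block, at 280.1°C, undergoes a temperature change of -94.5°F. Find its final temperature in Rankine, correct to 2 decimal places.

The 94.5°F change is an interval, so only the factor 5/9 applies: -94.5 × 5/9 = -52.5000°C.
Final Celsius temperature: 280.1000 - 52.5000 = 227.6000°C.
In Rankine: 227.6000 × 1.8 + 491.67 = 901.35°R.

901.35°R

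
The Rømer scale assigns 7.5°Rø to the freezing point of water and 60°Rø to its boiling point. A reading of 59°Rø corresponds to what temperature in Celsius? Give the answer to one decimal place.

Linear interpolation between the fixed points: C = (59 - 7.5) × 100 / (60 - 7.5) = 98.0952°C.

98.1°C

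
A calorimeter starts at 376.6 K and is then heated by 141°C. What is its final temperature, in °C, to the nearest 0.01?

Initial temperature in Celsius: 376.6 - 273.15 = 103.4500°C.
Final Celsius temperature: 103.4500 + 141.0000 = 244.4500°C.

244.45°C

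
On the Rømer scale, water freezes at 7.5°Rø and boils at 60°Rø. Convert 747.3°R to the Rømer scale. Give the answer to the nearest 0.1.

82.1°Rø

First in Celsius: (747.3 - 491.67) × 5/9 = 142.0167°C.
Linearly onto the Rømer scale: 7.5 + (142.0167 / 100) × (60 - 7.5) = 82.1°Rø.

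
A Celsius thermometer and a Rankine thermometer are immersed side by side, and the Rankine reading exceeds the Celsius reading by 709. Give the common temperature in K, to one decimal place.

Let x be the Celsius reading; then the Rankine reading is 1.8·x + 491.67.
(1.8·x + 491.67) - x = 709  ⇒  (0.8)·x = 217.33  ⇒  x = 271.6625°C.
In kelvin: 271.6625 + 273.15 = 544.8 K.

544.8 K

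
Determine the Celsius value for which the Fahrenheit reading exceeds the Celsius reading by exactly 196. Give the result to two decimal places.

205.00°C

Let C be the Celsius reading. The Fahrenheit reading is F = 1.8·C + 32.
Require F - C = 196: (0.8)·C + 32 = 196.
C = (196 - 32) / (0.8) = 205.00.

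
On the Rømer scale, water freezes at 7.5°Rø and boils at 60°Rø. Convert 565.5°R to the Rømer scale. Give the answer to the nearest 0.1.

29.0°Rø

First in Celsius: (565.5 - 491.67) × 5/9 = 41.0167°C.
Linearly onto the Rømer scale: 7.5 + (41.0167 / 100) × (60 - 7.5) = 29.0°Rø.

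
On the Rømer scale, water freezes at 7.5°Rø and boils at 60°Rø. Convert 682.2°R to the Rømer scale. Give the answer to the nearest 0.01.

First in Celsius: (682.2 - 491.67) × 5/9 = 105.8500°C.
Linearly onto the Rømer scale: 7.5 + (105.8500 / 100) × (60 - 7.5) = 63.07°Rø.

63.07°Rø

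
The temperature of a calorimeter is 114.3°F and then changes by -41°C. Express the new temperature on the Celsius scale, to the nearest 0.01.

Initial temperature in Celsius: (114.3 - 32) × 5/9 = 45.7222°C.
Final Celsius temperature: 45.7222 - 41.0000 = 4.7222°C.

4.72°C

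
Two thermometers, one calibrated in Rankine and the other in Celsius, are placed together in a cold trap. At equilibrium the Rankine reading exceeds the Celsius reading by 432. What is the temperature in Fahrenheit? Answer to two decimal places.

-102.26°F

Let x be the Rankine reading; then the Celsius reading is 5/9·x - 273.15.
(5/9·x - 273.15) - x = -432  ⇒  (-4/9)·x = -158.85  ⇒  x = 357.4125°R.
In Celsius: (357.4125 - 491.67) × 5/9 = -74.5875°C.
In Fahrenheit: -74.5875 × 1.8 + 32 = -102.26°F.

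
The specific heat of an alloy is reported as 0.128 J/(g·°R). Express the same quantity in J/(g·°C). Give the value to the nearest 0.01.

The quantity depends on a temperature interval, so only the ratio of degree sizes applies; the offset between the scales is irrelevant.
A change of 1°C is a change of 1.8°R, so per °C the value is 0.128 × 1.8 = 0.23.

0.23 J/(g·°C)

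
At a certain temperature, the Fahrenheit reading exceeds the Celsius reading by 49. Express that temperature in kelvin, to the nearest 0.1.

294.4 K

Let x be the Fahrenheit reading; then the Celsius reading is 5/9·x - 17.7778.
(5/9·x - 17.7778) - x = -49  ⇒  (-4/9)·x = -31.2222  ⇒  x = 70.2500°F.
In Celsius: (70.25 - 32) × 5/9 = 21.2500°C.
In kelvin: 21.2500 + 273.15 = 294.4 K.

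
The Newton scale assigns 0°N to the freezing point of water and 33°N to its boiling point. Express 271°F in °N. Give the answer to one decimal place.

43.8°N

First in Celsius: (271 - 32) × 5/9 = 132.7778°C.
Linearly onto the Newton scale: 0 + (132.7778 / 100) × (33 - 0) = 43.8°N.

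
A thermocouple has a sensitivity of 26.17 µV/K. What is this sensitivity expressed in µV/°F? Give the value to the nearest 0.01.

14.54 µV/°F

Since only a temperature interval is involved, the additive offset between the scales drops out.
A change of 1°F is a change of 5/9 K, so per °F the value is 26.17 × 5/9 = 14.54.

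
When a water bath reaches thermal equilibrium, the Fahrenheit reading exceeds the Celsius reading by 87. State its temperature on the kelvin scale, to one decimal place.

Let x be the Fahrenheit reading; then the Celsius reading is 5/9·x - 17.7778.
(5/9·x - 17.7778) - x = -87  ⇒  (-4/9)·x = -69.2222  ⇒  x = 155.7500°F.
In Celsius: (155.75 - 32) × 5/9 = 68.7500°C.
In kelvin: 68.7500 + 273.15 = 341.9 K.

341.9 K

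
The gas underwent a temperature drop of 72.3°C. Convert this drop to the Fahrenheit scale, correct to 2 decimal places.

Only the scale ratio 1.8 matters for a change in temperature.
72.3 × 1.8 = 130.14.

130.14°F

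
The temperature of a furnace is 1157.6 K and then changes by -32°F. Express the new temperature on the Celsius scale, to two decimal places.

866.67°C

Initial temperature in Celsius: 1157.6 - 273.15 = 884.4500°C.
The 32°F change is an interval, so only the factor 5/9 applies: -32 × 5/9 = -17.7778°C.
Final Celsius temperature: 884.4500 - 17.7778 = 866.6722°C.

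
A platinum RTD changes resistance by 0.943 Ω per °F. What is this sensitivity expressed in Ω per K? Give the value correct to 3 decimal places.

The quantity depends on a temperature interval, so only the ratio of degree sizes applies; the offset between the scales is irrelevant.
A change of 1 K is a change of 1.8°F, so per K the value is 0.943 × 1.8 = 1.697.

1.697 Ω per K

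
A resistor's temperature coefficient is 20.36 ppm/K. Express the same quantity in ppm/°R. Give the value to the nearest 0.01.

11.31 ppm/°R

Since only a temperature interval is involved, the additive offset between the scales drops out.
A change of 1°R is a change of 5/9 K, so per °R the value is 20.36 × 5/9 = 11.31.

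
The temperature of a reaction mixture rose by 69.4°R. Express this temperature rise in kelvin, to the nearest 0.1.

Only the scale ratio 5/9 matters for a change in temperature.
69.4 × 5/9 = 38.6.

38.6 K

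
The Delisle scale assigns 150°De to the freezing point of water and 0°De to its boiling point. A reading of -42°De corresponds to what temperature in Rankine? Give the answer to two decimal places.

722.07°R

Linear interpolation between the fixed points: C = (-42 - 150) × 100 / (0 - 150) = 128.0000°C.
Then 128.0000 × 1.8 + 491.67 = 722.07°R.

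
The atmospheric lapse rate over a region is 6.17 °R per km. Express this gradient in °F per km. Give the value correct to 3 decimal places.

6.170 °F/km

Since only a temperature interval is involved, the additive offset between the scales drops out.
A change of 1°R is a change of 1°F, so 6.17 × 1 = 6.170.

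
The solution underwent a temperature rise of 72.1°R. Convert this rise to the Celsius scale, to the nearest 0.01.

40.06°C

Only the scale ratio 5/9 matters for a change in temperature.
72.1 × 5/9 = 40.06.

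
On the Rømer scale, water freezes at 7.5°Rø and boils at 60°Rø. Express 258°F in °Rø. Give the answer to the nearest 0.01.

73.42°Rø

First in Celsius: (258 - 32) × 5/9 = 125.5556°C.
Linearly onto the Rømer scale: 7.5 + (125.5556 / 100) × (60 - 7.5) = 73.42°Rø.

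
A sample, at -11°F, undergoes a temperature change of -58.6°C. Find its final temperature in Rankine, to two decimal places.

343.19°R

Initial temperature in Celsius: (-11 - 32) × 5/9 = -23.8889°C.
Final Celsius temperature: -23.8889 - 58.6000 = -82.4889°C.
In Rankine: -82.4889 × 1.8 + 491.67 = 343.19°R.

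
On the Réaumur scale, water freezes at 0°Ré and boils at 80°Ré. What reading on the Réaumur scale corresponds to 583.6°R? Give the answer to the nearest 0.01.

First in Celsius: (583.6 - 491.67) × 5/9 = 51.0722°C.
Linearly onto the Réaumur scale: 0 + (51.0722 / 100) × (80 - 0) = 40.86°Ré.

40.86°Ré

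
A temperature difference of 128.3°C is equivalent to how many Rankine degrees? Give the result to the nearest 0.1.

For a temperature interval the offset drops out; only the factor 1.8 applies.
128.3 × 1.8 = 230.9.

230.9°R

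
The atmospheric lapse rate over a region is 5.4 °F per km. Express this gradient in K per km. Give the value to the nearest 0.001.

3.000 K/km

The quantity depends on a temperature interval, so only the ratio of degree sizes applies; the offset between the scales is irrelevant.
A change of 1°F is a change of 5/9 K, so 5.4 × 5/9 = 3.000.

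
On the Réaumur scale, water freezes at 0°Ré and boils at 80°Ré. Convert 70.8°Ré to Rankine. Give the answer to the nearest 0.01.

650.97°R

Linear interpolation between the fixed points: C = (70.8 - 0) × 100 / (80 - 0) = 88.5000°C.
Then 88.5000 × 1.8 + 491.67 = 650.97°R.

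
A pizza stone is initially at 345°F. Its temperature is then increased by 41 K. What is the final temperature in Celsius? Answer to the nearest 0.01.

Initial temperature in Celsius: (345 - 32) × 5/9 = 173.8889°C.
The 41 K change is an interval; Kelvin and Celsius degrees are the same size, so ΔC = +41°C.
Final Celsius temperature: 173.8889 + 41.0000 = 214.8889°C.

214.89°C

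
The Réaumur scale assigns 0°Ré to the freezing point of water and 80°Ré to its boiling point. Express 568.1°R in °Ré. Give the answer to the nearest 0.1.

First in Celsius: (568.1 - 491.67) × 5/9 = 42.4611°C.
Linearly onto the Réaumur scale: 0 + (42.4611 / 100) × (80 - 0) = 34.0°Ré.

34.0°Ré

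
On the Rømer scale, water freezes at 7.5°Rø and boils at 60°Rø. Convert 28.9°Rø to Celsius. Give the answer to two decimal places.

Linear interpolation between the fixed points: C = (28.9 - 7.5) × 100 / (60 - 7.5) = 40.7619°C.

40.76°C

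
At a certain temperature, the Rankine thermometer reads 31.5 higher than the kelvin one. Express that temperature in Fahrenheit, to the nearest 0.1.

Let x be the kelvin reading; then the Rankine reading is 1.8·x.
(1.8·x) - x = 31.5  ⇒  (0.8)·x = 31.5  ⇒  x = 39.3750 K.
In Celsius: 39.375 - 273.15 = -233.7750°C.
In Fahrenheit: -233.7750 × 1.8 + 32 = -388.8°F.

-388.8°F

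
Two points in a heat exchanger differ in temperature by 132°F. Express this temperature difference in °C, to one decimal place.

An interval of 1°F corresponds to 5/9°C.
132 × 5/9 = 73.3.

73.3°C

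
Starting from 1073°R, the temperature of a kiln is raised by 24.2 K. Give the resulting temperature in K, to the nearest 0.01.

620.31 K

Initial temperature in Celsius: (1073 - 491.67) × 5/9 = 322.9611°C.
The 24.2 K change is an interval; Kelvin and Celsius degrees are the same size, so ΔC = +24.2°C.
Final Celsius temperature: 322.9611 + 24.2000 = 347.1611°C.
In kelvin: 347.1611 + 273.15 = 620.31 K.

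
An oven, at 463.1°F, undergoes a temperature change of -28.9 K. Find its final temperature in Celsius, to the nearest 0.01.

210.60°C

Initial temperature in Celsius: (463.1 - 32) × 5/9 = 239.5000°C.
The 28.9 K change is an interval; Kelvin and Celsius degrees are the same size, so ΔC = -28.9°C.
Final Celsius temperature: 239.5000 - 28.9000 = 210.6000°C.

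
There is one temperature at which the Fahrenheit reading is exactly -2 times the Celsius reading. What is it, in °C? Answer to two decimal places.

Let C be the Celsius reading. The Fahrenheit reading is F = 1.8·C + 32.
Require F = -2·C: 1.8·C + 32 = -2·C.
(3.8)·C = -32  ⇒  C = -8.42.

-8.42°C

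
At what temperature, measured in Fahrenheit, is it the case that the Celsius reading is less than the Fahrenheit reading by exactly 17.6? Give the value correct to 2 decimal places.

Let F be the Fahrenheit reading. The Celsius reading is C = 5/9·F - 17.7778.
Require C - F = -17.6: (-4/9)·F - 17.7778 = -17.6.
F = (-17.6 + 17.7778) / (-4/9) = -0.40.

-0.40°F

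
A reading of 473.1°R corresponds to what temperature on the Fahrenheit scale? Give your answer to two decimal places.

13.43°F

In Celsius: (473.1 - 491.67) × 5/9 = -10.3167°C.
In Fahrenheit: -10.3167 × 1.8 + 32 = 13.43°F.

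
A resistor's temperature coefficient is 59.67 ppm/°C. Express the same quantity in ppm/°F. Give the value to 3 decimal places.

Since only a temperature interval is involved, the additive offset between the scales drops out.
A change of 1°F is a change of 5/9°C, so per °F the value is 59.67 × 5/9 = 33.150.

33.150 ppm/°F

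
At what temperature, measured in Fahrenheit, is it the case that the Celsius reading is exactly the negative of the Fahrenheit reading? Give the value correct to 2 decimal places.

Let F be the Fahrenheit reading. The Celsius reading is C = 5/9·F - 17.7778.
Require C = -1·F: 5/9·F - 17.7778 = -1·F.
(14/9)·F = 17.7778  ⇒  F = 11.43.

11.43°F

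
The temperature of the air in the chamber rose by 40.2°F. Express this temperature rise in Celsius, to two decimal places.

An interval of 1°F corresponds to 5/9°C.
40.2 × 5/9 = 22.33.

22.33°C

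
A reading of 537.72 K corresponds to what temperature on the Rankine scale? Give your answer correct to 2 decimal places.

967.90°R

In Celsius: 537.72 - 273.15 = 264.5700°C.
In Rankine: 264.5700 × 1.8 + 491.67 = 967.90°R.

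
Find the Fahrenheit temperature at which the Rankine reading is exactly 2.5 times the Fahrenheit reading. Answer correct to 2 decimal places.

306.45°F

Let F be the Fahrenheit reading. The Rankine reading is R = 1·F + 459.67.
Require R = 2.5·F: 1·F + 459.67 = 2.5·F.
(-1.5)·F = -459.67  ⇒  F = 306.45.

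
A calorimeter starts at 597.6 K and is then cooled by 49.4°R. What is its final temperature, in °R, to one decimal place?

Initial temperature in Celsius: 597.6 - 273.15 = 324.4500°C.
The 49.4°R change is an interval, so only the factor 5/9 applies: -49.4 × 5/9 = -27.4444°C.
Final Celsius temperature: 324.4500 - 27.4444 = 297.0056°C.
In Rankine: 297.0056 × 1.8 + 491.67 = 1026.3°R.

1026.3°R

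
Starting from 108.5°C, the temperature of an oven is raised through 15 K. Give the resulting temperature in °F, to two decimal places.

254.30°F

The 15 K change is an interval; Kelvin and Celsius degrees are the same size, so ΔC = +15°C.
Final Celsius temperature: 108.5000 + 15.0000 = 123.5000°C.
In Fahrenheit: 123.5000 × 1.8 + 32 = 254.30°F.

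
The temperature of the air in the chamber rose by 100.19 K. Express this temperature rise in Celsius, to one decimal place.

Kelvin and Celsius degrees are the same size, so the interval is unchanged: 100.2.

100.2°C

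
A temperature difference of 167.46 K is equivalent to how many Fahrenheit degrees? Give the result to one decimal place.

301.4°F

For a temperature interval the offset drops out; only the factor 1.8 applies.
167.46 × 1.8 = 301.4.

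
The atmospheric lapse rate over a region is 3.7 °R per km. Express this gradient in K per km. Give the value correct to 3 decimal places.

Since only a temperature interval is involved, the additive offset between the scales drops out.
A change of 1°R is a change of 5/9 K, so 3.7 × 5/9 = 2.056.

2.056 K/km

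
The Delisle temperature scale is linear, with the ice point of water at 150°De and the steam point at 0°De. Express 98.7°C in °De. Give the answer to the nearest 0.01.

1.95°De

Linearly onto the Delisle scale: 150 + (98.7000 / 100) × (0 - 150) = 1.95°De.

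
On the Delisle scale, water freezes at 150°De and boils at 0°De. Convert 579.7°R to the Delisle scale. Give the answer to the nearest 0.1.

First in Celsius: (579.7 - 491.67) × 5/9 = 48.9056°C.
Linearly onto the Delisle scale: 150 + (48.9056 / 100) × (0 - 150) = 76.6°De.

76.6°De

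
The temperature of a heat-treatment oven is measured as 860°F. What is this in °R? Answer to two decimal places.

In Celsius: (860 - 32) × 5/9 = 460.0000°C.
In Rankine: 460.0000 × 1.8 + 491.67 = 1319.67°R.

1319.67°R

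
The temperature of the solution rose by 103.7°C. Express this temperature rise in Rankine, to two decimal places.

186.66°R

For a temperature interval the offset drops out; only the factor 1.8 applies.
103.7 × 1.8 = 186.66.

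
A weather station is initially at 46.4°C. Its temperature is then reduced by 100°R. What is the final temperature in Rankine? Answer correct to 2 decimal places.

475.19°R

The 100°R change is an interval, so only the factor 5/9 applies: -100 × 5/9 = -55.5556°C.
Final Celsius temperature: 46.4000 - 55.5556 = -9.1556°C.
In Rankine: -9.1556 × 1.8 + 491.67 = 475.19°R.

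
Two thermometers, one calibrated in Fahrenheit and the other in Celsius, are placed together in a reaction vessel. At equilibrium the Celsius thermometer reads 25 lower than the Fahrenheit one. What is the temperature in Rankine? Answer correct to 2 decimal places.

Let x be the Fahrenheit reading; then the Celsius reading is 5/9·x - 17.7778.
(5/9·x - 17.7778) - x = -25  ⇒  (-4/9)·x = -65/9  ⇒  x = 16.2500°F.
In Celsius: (16.25 - 32) × 5/9 = -8.7500°C.
In Rankine: -8.7500 × 1.8 + 491.67 = 475.92°R.

475.92°R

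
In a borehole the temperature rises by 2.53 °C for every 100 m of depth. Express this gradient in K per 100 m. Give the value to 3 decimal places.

The quantity depends on a temperature interval, so only the ratio of degree sizes applies; the offset between the scales is irrelevant.
A change of 1°C is a change of 1 K, so 2.53 × 1 = 2.530.

2.530 K/100 m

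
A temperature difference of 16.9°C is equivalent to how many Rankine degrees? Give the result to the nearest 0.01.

30.42°R

Only the scale ratio 1.8 matters for a change in temperature.
16.9 × 1.8 = 30.42.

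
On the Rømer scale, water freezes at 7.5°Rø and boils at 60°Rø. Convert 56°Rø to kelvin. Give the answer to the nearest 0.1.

365.5 K

Linear interpolation between the fixed points: C = (56 - 7.5) × 100 / (60 - 7.5) = 92.3810°C.
Then 92.3810 + 273.15 = 365.5 K.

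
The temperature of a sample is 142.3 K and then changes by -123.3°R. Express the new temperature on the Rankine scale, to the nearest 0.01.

132.84°R

Initial temperature in Celsius: 142.3 - 273.15 = -130.8500°C.
The 123.3°R change is an interval, so only the factor 5/9 applies: -123.3 × 5/9 = -68.5000°C.
Final Celsius temperature: -130.8500 - 68.5000 = -199.3500°C.
In Rankine: -199.3500 × 1.8 + 491.67 = 132.84°R.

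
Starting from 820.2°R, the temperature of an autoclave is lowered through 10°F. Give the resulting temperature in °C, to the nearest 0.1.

Initial temperature in Celsius: (820.2 - 491.67) × 5/9 = 182.5167°C.
The 10°F change is an interval, so only the factor 5/9 applies: -10 × 5/9 = -5.5556°C.
Final Celsius temperature: 182.5167 - 5.5556 = 176.9611°C.

177.0°C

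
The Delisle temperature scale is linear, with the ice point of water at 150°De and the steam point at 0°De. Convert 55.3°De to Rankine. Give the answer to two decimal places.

605.31°R

Linear interpolation between the fixed points: C = (55.3 - 150) × 100 / (0 - 150) = 63.1333°C.
Then 63.1333 × 1.8 + 491.67 = 605.31°R.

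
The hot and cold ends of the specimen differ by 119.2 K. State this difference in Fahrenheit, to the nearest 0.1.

For a temperature interval the offset drops out; only the factor 1.8 applies.
119.2 × 1.8 = 214.6.

214.6°F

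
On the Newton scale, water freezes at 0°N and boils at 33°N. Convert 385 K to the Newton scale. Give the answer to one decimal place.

36.9°N

First in Celsius: 385 - 273.15 = 111.8500°C.
Linearly onto the Newton scale: 0 + (111.8500 / 100) × (33 - 0) = 36.9°N.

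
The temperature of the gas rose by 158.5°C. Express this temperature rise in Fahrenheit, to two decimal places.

285.30°F

Only the scale ratio 1.8 matters for a change in temperature.
158.5 × 1.8 = 285.30.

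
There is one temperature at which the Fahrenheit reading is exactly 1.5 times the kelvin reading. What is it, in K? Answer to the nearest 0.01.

1532.23 K

Let K be the kelvin reading. The Fahrenheit reading is F = 1.8·K - 459.67.
Require F = 1.5·K: 1.8·K - 459.67 = 1.5·K.
(0.3)·K = 459.67  ⇒  K = 1532.23.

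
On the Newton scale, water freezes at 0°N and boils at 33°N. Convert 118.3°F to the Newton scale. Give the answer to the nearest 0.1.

15.8°N

First in Celsius: (118.3 - 32) × 5/9 = 47.9444°C.
Linearly onto the Newton scale: 0 + (47.9444 / 100) × (33 - 0) = 15.8°N.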